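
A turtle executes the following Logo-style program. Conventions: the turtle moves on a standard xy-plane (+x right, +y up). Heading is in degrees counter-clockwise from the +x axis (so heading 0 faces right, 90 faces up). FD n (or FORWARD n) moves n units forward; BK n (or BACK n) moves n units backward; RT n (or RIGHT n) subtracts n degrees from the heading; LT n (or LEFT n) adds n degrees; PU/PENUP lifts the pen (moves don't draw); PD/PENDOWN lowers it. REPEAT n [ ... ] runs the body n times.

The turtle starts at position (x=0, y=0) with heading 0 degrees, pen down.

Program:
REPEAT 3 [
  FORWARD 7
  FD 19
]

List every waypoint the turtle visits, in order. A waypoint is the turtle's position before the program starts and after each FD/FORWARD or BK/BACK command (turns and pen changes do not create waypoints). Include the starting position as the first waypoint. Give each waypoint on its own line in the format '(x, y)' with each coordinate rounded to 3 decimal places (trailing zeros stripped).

Executing turtle program step by step:
Start: pos=(0,0), heading=0, pen down
REPEAT 3 [
  -- iteration 1/3 --
  FD 7: (0,0) -> (7,0) [heading=0, draw]
  FD 19: (7,0) -> (26,0) [heading=0, draw]
  -- iteration 2/3 --
  FD 7: (26,0) -> (33,0) [heading=0, draw]
  FD 19: (33,0) -> (52,0) [heading=0, draw]
  -- iteration 3/3 --
  FD 7: (52,0) -> (59,0) [heading=0, draw]
  FD 19: (59,0) -> (78,0) [heading=0, draw]
]
Final: pos=(78,0), heading=0, 6 segment(s) drawn
Waypoints (7 total):
(0, 0)
(7, 0)
(26, 0)
(33, 0)
(52, 0)
(59, 0)
(78, 0)

Answer: (0, 0)
(7, 0)
(26, 0)
(33, 0)
(52, 0)
(59, 0)
(78, 0)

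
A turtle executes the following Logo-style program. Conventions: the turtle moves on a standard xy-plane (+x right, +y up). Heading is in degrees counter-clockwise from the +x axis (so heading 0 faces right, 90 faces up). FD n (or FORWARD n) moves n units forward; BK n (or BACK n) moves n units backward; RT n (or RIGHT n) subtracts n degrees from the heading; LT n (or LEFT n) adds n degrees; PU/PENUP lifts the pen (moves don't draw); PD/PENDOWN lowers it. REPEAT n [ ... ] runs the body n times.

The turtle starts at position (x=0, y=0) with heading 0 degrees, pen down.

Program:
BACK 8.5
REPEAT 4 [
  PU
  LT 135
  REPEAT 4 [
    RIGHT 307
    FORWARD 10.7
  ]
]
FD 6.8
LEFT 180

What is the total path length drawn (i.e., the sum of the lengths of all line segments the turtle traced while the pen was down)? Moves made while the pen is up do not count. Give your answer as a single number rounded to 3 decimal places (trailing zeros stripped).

Executing turtle program step by step:
Start: pos=(0,0), heading=0, pen down
BK 8.5: (0,0) -> (-8.5,0) [heading=0, draw]
REPEAT 4 [
  -- iteration 1/4 --
  PU: pen up
  LT 135: heading 0 -> 135
  REPEAT 4 [
    -- iteration 1/4 --
    RT 307: heading 135 -> 188
    FD 10.7: (-8.5,0) -> (-19.096,-1.489) [heading=188, move]
    -- iteration 2/4 --
    RT 307: heading 188 -> 241
    FD 10.7: (-19.096,-1.489) -> (-24.283,-10.848) [heading=241, move]
    -- iteration 3/4 --
    RT 307: heading 241 -> 294
    FD 10.7: (-24.283,-10.848) -> (-19.931,-20.623) [heading=294, move]
    -- iteration 4/4 --
    RT 307: heading 294 -> 347
    FD 10.7: (-19.931,-20.623) -> (-9.505,-23.029) [heading=347, move]
  ]
  -- iteration 2/4 --
  PU: pen up
  LT 135: heading 347 -> 122
  REPEAT 4 [
    -- iteration 1/4 --
    RT 307: heading 122 -> 175
    FD 10.7: (-9.505,-23.029) -> (-20.165,-22.097) [heading=175, move]
    -- iteration 2/4 --
    RT 307: heading 175 -> 228
    FD 10.7: (-20.165,-22.097) -> (-27.324,-30.049) [heading=228, move]
    -- iteration 3/4 --
    RT 307: heading 228 -> 281
    FD 10.7: (-27.324,-30.049) -> (-25.283,-40.552) [heading=281, move]
    -- iteration 4/4 --
    RT 307: heading 281 -> 334
    FD 10.7: (-25.283,-40.552) -> (-15.666,-45.243) [heading=334, move]
  ]
  -- iteration 3/4 --
  PU: pen up
  LT 135: heading 334 -> 109
  REPEAT 4 [
    -- iteration 1/4 --
    RT 307: heading 109 -> 162
    FD 10.7: (-15.666,-45.243) -> (-25.842,-41.936) [heading=162, move]
    -- iteration 2/4 --
    RT 307: heading 162 -> 215
    FD 10.7: (-25.842,-41.936) -> (-34.607,-48.073) [heading=215, move]
    -- iteration 3/4 --
    RT 307: heading 215 -> 268
    FD 10.7: (-34.607,-48.073) -> (-34.98,-58.767) [heading=268, move]
    -- iteration 4/4 --
    RT 307: heading 268 -> 321
    FD 10.7: (-34.98,-58.767) -> (-26.665,-65.501) [heading=321, move]
  ]
  -- iteration 4/4 --
  PU: pen up
  LT 135: heading 321 -> 96
  REPEAT 4 [
    -- iteration 1/4 --
    RT 307: heading 96 -> 149
    FD 10.7: (-26.665,-65.501) -> (-35.837,-59.99) [heading=149, move]
    -- iteration 2/4 --
    RT 307: heading 149 -> 202
    FD 10.7: (-35.837,-59.99) -> (-45.757,-63.998) [heading=202, move]
    -- iteration 3/4 --
    RT 307: heading 202 -> 255
    FD 10.7: (-45.757,-63.998) -> (-48.527,-74.333) [heading=255, move]
    -- iteration 4/4 --
    RT 307: heading 255 -> 308
    FD 10.7: (-48.527,-74.333) -> (-41.939,-82.765) [heading=308, move]
  ]
]
FD 6.8: (-41.939,-82.765) -> (-37.753,-88.124) [heading=308, move]
LT 180: heading 308 -> 128
Final: pos=(-37.753,-88.124), heading=128, 1 segment(s) drawn

Segment lengths:
  seg 1: (0,0) -> (-8.5,0), length = 8.5
Total = 8.5

Answer: 8.5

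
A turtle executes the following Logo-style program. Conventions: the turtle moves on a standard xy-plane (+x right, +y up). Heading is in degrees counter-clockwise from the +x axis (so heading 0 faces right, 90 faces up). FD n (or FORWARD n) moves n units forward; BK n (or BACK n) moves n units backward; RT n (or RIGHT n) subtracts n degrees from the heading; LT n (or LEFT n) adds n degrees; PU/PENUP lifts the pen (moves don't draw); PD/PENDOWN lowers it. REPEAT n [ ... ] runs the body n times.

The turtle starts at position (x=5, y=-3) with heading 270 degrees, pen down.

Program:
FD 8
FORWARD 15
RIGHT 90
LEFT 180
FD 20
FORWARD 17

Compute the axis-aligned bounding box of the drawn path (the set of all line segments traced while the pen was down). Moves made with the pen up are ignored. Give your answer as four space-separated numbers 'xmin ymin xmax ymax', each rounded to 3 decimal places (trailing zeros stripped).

Executing turtle program step by step:
Start: pos=(5,-3), heading=270, pen down
FD 8: (5,-3) -> (5,-11) [heading=270, draw]
FD 15: (5,-11) -> (5,-26) [heading=270, draw]
RT 90: heading 270 -> 180
LT 180: heading 180 -> 0
FD 20: (5,-26) -> (25,-26) [heading=0, draw]
FD 17: (25,-26) -> (42,-26) [heading=0, draw]
Final: pos=(42,-26), heading=0, 4 segment(s) drawn

Segment endpoints: x in {5, 5, 5, 25, 42}, y in {-26, -26, -26, -11, -3}
xmin=5, ymin=-26, xmax=42, ymax=-3

Answer: 5 -26 42 -3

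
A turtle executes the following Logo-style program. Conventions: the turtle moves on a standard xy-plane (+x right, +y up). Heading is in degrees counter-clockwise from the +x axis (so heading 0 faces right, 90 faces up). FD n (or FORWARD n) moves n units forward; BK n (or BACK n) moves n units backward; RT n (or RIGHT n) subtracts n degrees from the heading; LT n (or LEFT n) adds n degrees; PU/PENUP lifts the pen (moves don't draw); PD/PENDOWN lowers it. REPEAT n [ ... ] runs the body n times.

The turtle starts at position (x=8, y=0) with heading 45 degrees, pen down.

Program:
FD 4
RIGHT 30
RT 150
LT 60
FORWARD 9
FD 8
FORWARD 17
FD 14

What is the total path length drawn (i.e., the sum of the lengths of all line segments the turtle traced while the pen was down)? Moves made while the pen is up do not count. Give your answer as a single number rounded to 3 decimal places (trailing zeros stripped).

Executing turtle program step by step:
Start: pos=(8,0), heading=45, pen down
FD 4: (8,0) -> (10.828,2.828) [heading=45, draw]
RT 30: heading 45 -> 15
RT 150: heading 15 -> 225
LT 60: heading 225 -> 285
FD 9: (10.828,2.828) -> (13.158,-5.865) [heading=285, draw]
FD 8: (13.158,-5.865) -> (15.228,-13.592) [heading=285, draw]
FD 17: (15.228,-13.592) -> (19.628,-30.013) [heading=285, draw]
FD 14: (19.628,-30.013) -> (23.252,-43.536) [heading=285, draw]
Final: pos=(23.252,-43.536), heading=285, 5 segment(s) drawn

Segment lengths:
  seg 1: (8,0) -> (10.828,2.828), length = 4
  seg 2: (10.828,2.828) -> (13.158,-5.865), length = 9
  seg 3: (13.158,-5.865) -> (15.228,-13.592), length = 8
  seg 4: (15.228,-13.592) -> (19.628,-30.013), length = 17
  seg 5: (19.628,-30.013) -> (23.252,-43.536), length = 14
Total = 52

Answer: 52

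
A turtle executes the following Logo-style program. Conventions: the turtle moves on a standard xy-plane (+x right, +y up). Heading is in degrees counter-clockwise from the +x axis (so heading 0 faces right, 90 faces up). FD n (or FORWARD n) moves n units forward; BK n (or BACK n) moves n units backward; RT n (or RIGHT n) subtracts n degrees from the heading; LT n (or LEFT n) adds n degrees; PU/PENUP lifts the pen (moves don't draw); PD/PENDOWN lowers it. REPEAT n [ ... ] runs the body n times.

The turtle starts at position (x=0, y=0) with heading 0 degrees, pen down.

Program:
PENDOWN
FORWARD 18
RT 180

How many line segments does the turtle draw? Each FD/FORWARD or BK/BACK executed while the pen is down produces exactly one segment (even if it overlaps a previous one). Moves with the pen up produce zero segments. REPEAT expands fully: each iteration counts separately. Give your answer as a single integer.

Answer: 1

Derivation:
Executing turtle program step by step:
Start: pos=(0,0), heading=0, pen down
PD: pen down
FD 18: (0,0) -> (18,0) [heading=0, draw]
RT 180: heading 0 -> 180
Final: pos=(18,0), heading=180, 1 segment(s) drawn
Segments drawn: 1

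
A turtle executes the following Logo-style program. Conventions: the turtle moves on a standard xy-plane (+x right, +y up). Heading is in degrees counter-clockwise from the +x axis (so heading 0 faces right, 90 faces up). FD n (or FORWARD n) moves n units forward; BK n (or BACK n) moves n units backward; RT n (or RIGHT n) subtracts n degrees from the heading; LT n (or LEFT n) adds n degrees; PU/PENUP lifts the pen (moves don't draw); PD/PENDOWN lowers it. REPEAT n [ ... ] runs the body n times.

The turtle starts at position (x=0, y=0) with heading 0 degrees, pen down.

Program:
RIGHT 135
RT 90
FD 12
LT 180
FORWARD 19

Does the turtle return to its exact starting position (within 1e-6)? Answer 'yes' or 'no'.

Executing turtle program step by step:
Start: pos=(0,0), heading=0, pen down
RT 135: heading 0 -> 225
RT 90: heading 225 -> 135
FD 12: (0,0) -> (-8.485,8.485) [heading=135, draw]
LT 180: heading 135 -> 315
FD 19: (-8.485,8.485) -> (4.95,-4.95) [heading=315, draw]
Final: pos=(4.95,-4.95), heading=315, 2 segment(s) drawn

Start position: (0, 0)
Final position: (4.95, -4.95)
Distance = 7; >= 1e-6 -> NOT closed

Answer: no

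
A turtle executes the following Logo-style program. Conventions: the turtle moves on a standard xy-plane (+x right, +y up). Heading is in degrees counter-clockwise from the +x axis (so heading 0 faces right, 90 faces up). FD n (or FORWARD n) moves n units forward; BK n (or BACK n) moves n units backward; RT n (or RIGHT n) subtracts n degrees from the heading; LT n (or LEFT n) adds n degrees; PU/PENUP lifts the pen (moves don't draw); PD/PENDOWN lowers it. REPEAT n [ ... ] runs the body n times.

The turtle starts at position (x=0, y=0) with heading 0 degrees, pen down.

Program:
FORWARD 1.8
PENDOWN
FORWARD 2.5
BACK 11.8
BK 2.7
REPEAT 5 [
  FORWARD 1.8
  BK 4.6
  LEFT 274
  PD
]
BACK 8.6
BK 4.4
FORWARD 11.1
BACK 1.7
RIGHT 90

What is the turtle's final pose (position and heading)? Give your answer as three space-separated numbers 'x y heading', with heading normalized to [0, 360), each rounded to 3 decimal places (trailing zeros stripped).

Executing turtle program step by step:
Start: pos=(0,0), heading=0, pen down
FD 1.8: (0,0) -> (1.8,0) [heading=0, draw]
PD: pen down
FD 2.5: (1.8,0) -> (4.3,0) [heading=0, draw]
BK 11.8: (4.3,0) -> (-7.5,0) [heading=0, draw]
BK 2.7: (-7.5,0) -> (-10.2,0) [heading=0, draw]
REPEAT 5 [
  -- iteration 1/5 --
  FD 1.8: (-10.2,0) -> (-8.4,0) [heading=0, draw]
  BK 4.6: (-8.4,0) -> (-13,0) [heading=0, draw]
  LT 274: heading 0 -> 274
  PD: pen down
  -- iteration 2/5 --
  FD 1.8: (-13,0) -> (-12.874,-1.796) [heading=274, draw]
  BK 4.6: (-12.874,-1.796) -> (-13.195,2.793) [heading=274, draw]
  LT 274: heading 274 -> 188
  PD: pen down
  -- iteration 3/5 --
  FD 1.8: (-13.195,2.793) -> (-14.978,2.543) [heading=188, draw]
  BK 4.6: (-14.978,2.543) -> (-10.423,3.183) [heading=188, draw]
  LT 274: heading 188 -> 102
  PD: pen down
  -- iteration 4/5 --
  FD 1.8: (-10.423,3.183) -> (-10.797,4.944) [heading=102, draw]
  BK 4.6: (-10.797,4.944) -> (-9.84,0.444) [heading=102, draw]
  LT 274: heading 102 -> 16
  PD: pen down
  -- iteration 5/5 --
  FD 1.8: (-9.84,0.444) -> (-8.11,0.94) [heading=16, draw]
  BK 4.6: (-8.11,0.94) -> (-12.532,-0.328) [heading=16, draw]
  LT 274: heading 16 -> 290
  PD: pen down
]
BK 8.6: (-12.532,-0.328) -> (-15.473,7.754) [heading=290, draw]
BK 4.4: (-15.473,7.754) -> (-16.978,11.888) [heading=290, draw]
FD 11.1: (-16.978,11.888) -> (-13.182,1.458) [heading=290, draw]
BK 1.7: (-13.182,1.458) -> (-13.763,3.055) [heading=290, draw]
RT 90: heading 290 -> 200
Final: pos=(-13.763,3.055), heading=200, 18 segment(s) drawn

Answer: -13.763 3.055 200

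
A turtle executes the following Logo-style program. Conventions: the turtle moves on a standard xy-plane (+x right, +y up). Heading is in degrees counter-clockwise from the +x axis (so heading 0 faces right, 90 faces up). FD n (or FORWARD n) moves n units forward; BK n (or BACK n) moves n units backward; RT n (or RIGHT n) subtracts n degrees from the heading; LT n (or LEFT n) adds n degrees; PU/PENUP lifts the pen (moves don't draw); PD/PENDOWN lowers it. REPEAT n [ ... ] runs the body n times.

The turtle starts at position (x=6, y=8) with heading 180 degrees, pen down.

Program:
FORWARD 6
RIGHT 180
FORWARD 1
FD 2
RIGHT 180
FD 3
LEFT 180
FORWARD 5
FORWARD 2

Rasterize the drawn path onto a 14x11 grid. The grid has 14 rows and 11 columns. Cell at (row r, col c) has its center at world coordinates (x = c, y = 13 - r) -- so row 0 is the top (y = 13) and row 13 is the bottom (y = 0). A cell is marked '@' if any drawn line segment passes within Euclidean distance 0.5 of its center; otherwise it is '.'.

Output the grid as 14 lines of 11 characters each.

Segment 0: (6,8) -> (0,8)
Segment 1: (0,8) -> (1,8)
Segment 2: (1,8) -> (3,8)
Segment 3: (3,8) -> (0,8)
Segment 4: (0,8) -> (5,8)
Segment 5: (5,8) -> (7,8)

Answer: ...........
...........
...........
...........
...........
@@@@@@@@...
...........
...........
...........
...........
...........
...........
...........
...........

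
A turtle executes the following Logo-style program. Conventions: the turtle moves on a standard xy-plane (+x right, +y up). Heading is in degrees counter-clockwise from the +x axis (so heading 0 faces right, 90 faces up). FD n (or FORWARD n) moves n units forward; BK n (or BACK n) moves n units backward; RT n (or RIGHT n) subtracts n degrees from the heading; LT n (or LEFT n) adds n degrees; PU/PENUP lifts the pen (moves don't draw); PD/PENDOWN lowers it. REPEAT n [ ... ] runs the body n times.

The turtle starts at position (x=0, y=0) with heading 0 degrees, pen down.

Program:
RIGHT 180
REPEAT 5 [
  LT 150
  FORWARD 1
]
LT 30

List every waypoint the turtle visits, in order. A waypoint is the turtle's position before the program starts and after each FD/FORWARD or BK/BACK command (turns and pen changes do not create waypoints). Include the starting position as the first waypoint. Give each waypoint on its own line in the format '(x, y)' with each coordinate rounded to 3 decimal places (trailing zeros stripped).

Executing turtle program step by step:
Start: pos=(0,0), heading=0, pen down
RT 180: heading 0 -> 180
REPEAT 5 [
  -- iteration 1/5 --
  LT 150: heading 180 -> 330
  FD 1: (0,0) -> (0.866,-0.5) [heading=330, draw]
  -- iteration 2/5 --
  LT 150: heading 330 -> 120
  FD 1: (0.866,-0.5) -> (0.366,0.366) [heading=120, draw]
  -- iteration 3/5 --
  LT 150: heading 120 -> 270
  FD 1: (0.366,0.366) -> (0.366,-0.634) [heading=270, draw]
  -- iteration 4/5 --
  LT 150: heading 270 -> 60
  FD 1: (0.366,-0.634) -> (0.866,0.232) [heading=60, draw]
  -- iteration 5/5 --
  LT 150: heading 60 -> 210
  FD 1: (0.866,0.232) -> (0,-0.268) [heading=210, draw]
]
LT 30: heading 210 -> 240
Final: pos=(0,-0.268), heading=240, 5 segment(s) drawn
Waypoints (6 total):
(0, 0)
(0.866, -0.5)
(0.366, 0.366)
(0.366, -0.634)
(0.866, 0.232)
(0, -0.268)

Answer: (0, 0)
(0.866, -0.5)
(0.366, 0.366)
(0.366, -0.634)
(0.866, 0.232)
(0, -0.268)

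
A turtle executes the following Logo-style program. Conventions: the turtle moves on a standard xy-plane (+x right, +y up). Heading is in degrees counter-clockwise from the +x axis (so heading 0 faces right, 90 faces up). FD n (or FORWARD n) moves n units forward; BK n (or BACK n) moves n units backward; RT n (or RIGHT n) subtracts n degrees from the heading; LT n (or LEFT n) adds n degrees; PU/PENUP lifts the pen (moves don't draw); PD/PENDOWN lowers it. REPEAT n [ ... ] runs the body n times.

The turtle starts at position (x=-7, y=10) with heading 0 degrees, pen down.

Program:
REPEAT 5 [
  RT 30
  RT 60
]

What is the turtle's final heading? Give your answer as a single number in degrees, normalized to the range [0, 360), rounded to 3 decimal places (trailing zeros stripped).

Executing turtle program step by step:
Start: pos=(-7,10), heading=0, pen down
REPEAT 5 [
  -- iteration 1/5 --
  RT 30: heading 0 -> 330
  RT 60: heading 330 -> 270
  -- iteration 2/5 --
  RT 30: heading 270 -> 240
  RT 60: heading 240 -> 180
  -- iteration 3/5 --
  RT 30: heading 180 -> 150
  RT 60: heading 150 -> 90
  -- iteration 4/5 --
  RT 30: heading 90 -> 60
  RT 60: heading 60 -> 0
  -- iteration 5/5 --
  RT 30: heading 0 -> 330
  RT 60: heading 330 -> 270
]
Final: pos=(-7,10), heading=270, 0 segment(s) drawn

Answer: 270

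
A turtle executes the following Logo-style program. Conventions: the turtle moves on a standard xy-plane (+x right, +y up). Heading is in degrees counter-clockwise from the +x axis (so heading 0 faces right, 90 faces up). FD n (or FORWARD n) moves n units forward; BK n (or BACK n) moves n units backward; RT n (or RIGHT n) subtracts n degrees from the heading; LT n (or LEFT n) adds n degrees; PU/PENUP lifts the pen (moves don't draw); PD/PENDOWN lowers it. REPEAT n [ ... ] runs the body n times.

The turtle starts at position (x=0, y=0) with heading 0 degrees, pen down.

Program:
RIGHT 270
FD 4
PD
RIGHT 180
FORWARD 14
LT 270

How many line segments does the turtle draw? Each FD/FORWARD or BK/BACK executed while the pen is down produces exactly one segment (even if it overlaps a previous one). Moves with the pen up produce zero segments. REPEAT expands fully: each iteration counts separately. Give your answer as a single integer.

Answer: 2

Derivation:
Executing turtle program step by step:
Start: pos=(0,0), heading=0, pen down
RT 270: heading 0 -> 90
FD 4: (0,0) -> (0,4) [heading=90, draw]
PD: pen down
RT 180: heading 90 -> 270
FD 14: (0,4) -> (0,-10) [heading=270, draw]
LT 270: heading 270 -> 180
Final: pos=(0,-10), heading=180, 2 segment(s) drawn
Segments drawn: 2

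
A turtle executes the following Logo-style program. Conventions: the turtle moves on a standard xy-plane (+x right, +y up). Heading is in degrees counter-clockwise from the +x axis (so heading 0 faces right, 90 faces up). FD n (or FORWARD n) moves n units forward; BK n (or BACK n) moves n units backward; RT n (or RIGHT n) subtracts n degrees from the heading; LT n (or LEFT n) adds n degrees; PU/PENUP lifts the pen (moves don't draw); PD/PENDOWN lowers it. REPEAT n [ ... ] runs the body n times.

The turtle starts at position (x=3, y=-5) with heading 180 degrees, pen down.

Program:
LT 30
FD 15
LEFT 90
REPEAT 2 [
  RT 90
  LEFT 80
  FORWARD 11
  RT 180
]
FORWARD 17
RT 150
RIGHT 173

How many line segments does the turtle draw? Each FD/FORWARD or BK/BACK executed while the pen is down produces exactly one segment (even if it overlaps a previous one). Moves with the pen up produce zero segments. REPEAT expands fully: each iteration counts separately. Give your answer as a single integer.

Executing turtle program step by step:
Start: pos=(3,-5), heading=180, pen down
LT 30: heading 180 -> 210
FD 15: (3,-5) -> (-9.99,-12.5) [heading=210, draw]
LT 90: heading 210 -> 300
REPEAT 2 [
  -- iteration 1/2 --
  RT 90: heading 300 -> 210
  LT 80: heading 210 -> 290
  FD 11: (-9.99,-12.5) -> (-6.228,-22.837) [heading=290, draw]
  RT 180: heading 290 -> 110
  -- iteration 2/2 --
  RT 90: heading 110 -> 20
  LT 80: heading 20 -> 100
  FD 11: (-6.228,-22.837) -> (-8.138,-12.004) [heading=100, draw]
  RT 180: heading 100 -> 280
]
FD 17: (-8.138,-12.004) -> (-5.186,-28.745) [heading=280, draw]
RT 150: heading 280 -> 130
RT 173: heading 130 -> 317
Final: pos=(-5.186,-28.745), heading=317, 4 segment(s) drawn
Segments drawn: 4

Answer: 4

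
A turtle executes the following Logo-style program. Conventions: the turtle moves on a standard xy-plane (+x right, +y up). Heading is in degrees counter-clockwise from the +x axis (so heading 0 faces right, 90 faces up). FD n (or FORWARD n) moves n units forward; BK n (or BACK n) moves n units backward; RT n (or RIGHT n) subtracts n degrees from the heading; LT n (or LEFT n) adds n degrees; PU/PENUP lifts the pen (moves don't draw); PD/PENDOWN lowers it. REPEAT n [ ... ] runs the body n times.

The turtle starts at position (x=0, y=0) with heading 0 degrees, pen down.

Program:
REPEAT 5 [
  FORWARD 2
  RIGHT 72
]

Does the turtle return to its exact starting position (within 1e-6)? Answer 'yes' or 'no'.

Answer: yes

Derivation:
Executing turtle program step by step:
Start: pos=(0,0), heading=0, pen down
REPEAT 5 [
  -- iteration 1/5 --
  FD 2: (0,0) -> (2,0) [heading=0, draw]
  RT 72: heading 0 -> 288
  -- iteration 2/5 --
  FD 2: (2,0) -> (2.618,-1.902) [heading=288, draw]
  RT 72: heading 288 -> 216
  -- iteration 3/5 --
  FD 2: (2.618,-1.902) -> (1,-3.078) [heading=216, draw]
  RT 72: heading 216 -> 144
  -- iteration 4/5 --
  FD 2: (1,-3.078) -> (-0.618,-1.902) [heading=144, draw]
  RT 72: heading 144 -> 72
  -- iteration 5/5 --
  FD 2: (-0.618,-1.902) -> (0,0) [heading=72, draw]
  RT 72: heading 72 -> 0
]
Final: pos=(0,0), heading=0, 5 segment(s) drawn

Start position: (0, 0)
Final position: (0, 0)
Distance = 0; < 1e-6 -> CLOSED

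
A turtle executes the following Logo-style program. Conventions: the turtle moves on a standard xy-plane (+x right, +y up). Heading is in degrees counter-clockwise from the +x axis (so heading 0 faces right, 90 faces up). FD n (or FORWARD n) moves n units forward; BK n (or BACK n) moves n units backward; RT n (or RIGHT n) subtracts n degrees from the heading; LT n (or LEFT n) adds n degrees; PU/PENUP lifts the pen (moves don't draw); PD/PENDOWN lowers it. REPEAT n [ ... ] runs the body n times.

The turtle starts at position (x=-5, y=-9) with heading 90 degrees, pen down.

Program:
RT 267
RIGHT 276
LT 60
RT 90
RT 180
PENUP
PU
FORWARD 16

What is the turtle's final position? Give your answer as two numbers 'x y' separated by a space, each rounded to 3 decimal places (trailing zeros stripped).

Answer: 3.714 4.419

Derivation:
Executing turtle program step by step:
Start: pos=(-5,-9), heading=90, pen down
RT 267: heading 90 -> 183
RT 276: heading 183 -> 267
LT 60: heading 267 -> 327
RT 90: heading 327 -> 237
RT 180: heading 237 -> 57
PU: pen up
PU: pen up
FD 16: (-5,-9) -> (3.714,4.419) [heading=57, move]
Final: pos=(3.714,4.419), heading=57, 0 segment(s) drawn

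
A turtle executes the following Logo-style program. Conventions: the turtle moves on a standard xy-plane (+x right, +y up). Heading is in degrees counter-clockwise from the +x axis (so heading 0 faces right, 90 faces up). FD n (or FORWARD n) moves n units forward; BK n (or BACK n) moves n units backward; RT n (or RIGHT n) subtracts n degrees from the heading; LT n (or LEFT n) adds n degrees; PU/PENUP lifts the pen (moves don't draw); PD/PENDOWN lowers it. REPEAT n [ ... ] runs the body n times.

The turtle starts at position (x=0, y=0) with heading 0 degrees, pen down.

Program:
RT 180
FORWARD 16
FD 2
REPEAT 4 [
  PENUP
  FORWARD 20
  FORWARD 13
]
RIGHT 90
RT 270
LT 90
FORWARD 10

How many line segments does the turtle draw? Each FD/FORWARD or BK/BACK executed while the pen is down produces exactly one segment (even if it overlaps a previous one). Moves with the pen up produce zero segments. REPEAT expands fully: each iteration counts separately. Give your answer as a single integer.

Executing turtle program step by step:
Start: pos=(0,0), heading=0, pen down
RT 180: heading 0 -> 180
FD 16: (0,0) -> (-16,0) [heading=180, draw]
FD 2: (-16,0) -> (-18,0) [heading=180, draw]
REPEAT 4 [
  -- iteration 1/4 --
  PU: pen up
  FD 20: (-18,0) -> (-38,0) [heading=180, move]
  FD 13: (-38,0) -> (-51,0) [heading=180, move]
  -- iteration 2/4 --
  PU: pen up
  FD 20: (-51,0) -> (-71,0) [heading=180, move]
  FD 13: (-71,0) -> (-84,0) [heading=180, move]
  -- iteration 3/4 --
  PU: pen up
  FD 20: (-84,0) -> (-104,0) [heading=180, move]
  FD 13: (-104,0) -> (-117,0) [heading=180, move]
  -- iteration 4/4 --
  PU: pen up
  FD 20: (-117,0) -> (-137,0) [heading=180, move]
  FD 13: (-137,0) -> (-150,0) [heading=180, move]
]
RT 90: heading 180 -> 90
RT 270: heading 90 -> 180
LT 90: heading 180 -> 270
FD 10: (-150,0) -> (-150,-10) [heading=270, move]
Final: pos=(-150,-10), heading=270, 2 segment(s) drawn
Segments drawn: 2

Answer: 2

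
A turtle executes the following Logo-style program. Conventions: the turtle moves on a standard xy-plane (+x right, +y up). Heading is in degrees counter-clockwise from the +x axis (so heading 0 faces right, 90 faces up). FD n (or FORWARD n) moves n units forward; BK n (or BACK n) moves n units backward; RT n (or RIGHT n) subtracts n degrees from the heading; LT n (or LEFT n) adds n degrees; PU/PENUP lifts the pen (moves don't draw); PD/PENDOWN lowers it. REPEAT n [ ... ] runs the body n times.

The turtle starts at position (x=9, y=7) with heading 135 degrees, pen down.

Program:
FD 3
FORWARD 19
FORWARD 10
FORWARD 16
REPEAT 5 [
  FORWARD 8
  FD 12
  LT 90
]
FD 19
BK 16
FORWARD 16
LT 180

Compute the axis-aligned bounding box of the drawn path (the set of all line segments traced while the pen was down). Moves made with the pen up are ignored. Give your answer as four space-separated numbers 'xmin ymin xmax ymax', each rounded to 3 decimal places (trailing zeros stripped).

Answer: -53.225 7 9 55.083

Derivation:
Executing turtle program step by step:
Start: pos=(9,7), heading=135, pen down
FD 3: (9,7) -> (6.879,9.121) [heading=135, draw]
FD 19: (6.879,9.121) -> (-6.556,22.556) [heading=135, draw]
FD 10: (-6.556,22.556) -> (-13.627,29.627) [heading=135, draw]
FD 16: (-13.627,29.627) -> (-24.941,40.941) [heading=135, draw]
REPEAT 5 [
  -- iteration 1/5 --
  FD 8: (-24.941,40.941) -> (-30.598,46.598) [heading=135, draw]
  FD 12: (-30.598,46.598) -> (-39.083,55.083) [heading=135, draw]
  LT 90: heading 135 -> 225
  -- iteration 2/5 --
  FD 8: (-39.083,55.083) -> (-44.74,49.426) [heading=225, draw]
  FD 12: (-44.74,49.426) -> (-53.225,40.941) [heading=225, draw]
  LT 90: heading 225 -> 315
  -- iteration 3/5 --
  FD 8: (-53.225,40.941) -> (-47.569,35.284) [heading=315, draw]
  FD 12: (-47.569,35.284) -> (-39.083,26.799) [heading=315, draw]
  LT 90: heading 315 -> 45
  -- iteration 4/5 --
  FD 8: (-39.083,26.799) -> (-33.426,32.456) [heading=45, draw]
  FD 12: (-33.426,32.456) -> (-24.941,40.941) [heading=45, draw]
  LT 90: heading 45 -> 135
  -- iteration 5/5 --
  FD 8: (-24.941,40.941) -> (-30.598,46.598) [heading=135, draw]
  FD 12: (-30.598,46.598) -> (-39.083,55.083) [heading=135, draw]
  LT 90: heading 135 -> 225
]
FD 19: (-39.083,55.083) -> (-52.518,41.648) [heading=225, draw]
BK 16: (-52.518,41.648) -> (-41.205,52.962) [heading=225, draw]
FD 16: (-41.205,52.962) -> (-52.518,41.648) [heading=225, draw]
LT 180: heading 225 -> 45
Final: pos=(-52.518,41.648), heading=45, 17 segment(s) drawn

Segment endpoints: x in {-53.225, -52.518, -47.569, -44.74, -41.205, -39.083, -39.083, -39.083, -33.426, -30.598, -30.598, -24.941, -24.941, -13.627, -6.556, 6.879, 9}, y in {7, 9.121, 22.556, 26.799, 29.627, 32.456, 35.284, 40.941, 40.941, 41.648, 46.598, 46.598, 49.426, 52.962, 55.083, 55.083}
xmin=-53.225, ymin=7, xmax=9, ymax=55.083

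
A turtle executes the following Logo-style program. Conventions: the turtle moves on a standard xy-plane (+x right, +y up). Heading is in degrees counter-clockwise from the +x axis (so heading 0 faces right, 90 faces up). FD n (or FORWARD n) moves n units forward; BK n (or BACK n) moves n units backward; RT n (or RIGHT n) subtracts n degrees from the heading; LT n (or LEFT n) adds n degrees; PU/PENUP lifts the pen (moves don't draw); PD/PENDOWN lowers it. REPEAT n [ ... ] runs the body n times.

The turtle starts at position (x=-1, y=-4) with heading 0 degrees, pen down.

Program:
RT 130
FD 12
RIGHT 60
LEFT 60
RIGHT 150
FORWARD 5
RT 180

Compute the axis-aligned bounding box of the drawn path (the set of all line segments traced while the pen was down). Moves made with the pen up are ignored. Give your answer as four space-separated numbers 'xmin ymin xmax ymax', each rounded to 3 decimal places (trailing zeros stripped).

Answer: -8.713 -13.193 -1 -4

Derivation:
Executing turtle program step by step:
Start: pos=(-1,-4), heading=0, pen down
RT 130: heading 0 -> 230
FD 12: (-1,-4) -> (-8.713,-13.193) [heading=230, draw]
RT 60: heading 230 -> 170
LT 60: heading 170 -> 230
RT 150: heading 230 -> 80
FD 5: (-8.713,-13.193) -> (-7.845,-8.268) [heading=80, draw]
RT 180: heading 80 -> 260
Final: pos=(-7.845,-8.268), heading=260, 2 segment(s) drawn

Segment endpoints: x in {-8.713, -7.845, -1}, y in {-13.193, -8.268, -4}
xmin=-8.713, ymin=-13.193, xmax=-1, ymax=-4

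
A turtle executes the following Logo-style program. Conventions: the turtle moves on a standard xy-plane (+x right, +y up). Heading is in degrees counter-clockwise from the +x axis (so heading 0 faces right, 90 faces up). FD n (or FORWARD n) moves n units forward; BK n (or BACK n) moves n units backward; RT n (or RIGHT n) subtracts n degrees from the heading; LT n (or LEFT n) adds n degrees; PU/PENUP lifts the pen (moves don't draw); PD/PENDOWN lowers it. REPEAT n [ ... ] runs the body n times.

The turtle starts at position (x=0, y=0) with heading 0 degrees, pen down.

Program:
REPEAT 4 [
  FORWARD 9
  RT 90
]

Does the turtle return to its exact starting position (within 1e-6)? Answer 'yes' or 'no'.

Answer: yes

Derivation:
Executing turtle program step by step:
Start: pos=(0,0), heading=0, pen down
REPEAT 4 [
  -- iteration 1/4 --
  FD 9: (0,0) -> (9,0) [heading=0, draw]
  RT 90: heading 0 -> 270
  -- iteration 2/4 --
  FD 9: (9,0) -> (9,-9) [heading=270, draw]
  RT 90: heading 270 -> 180
  -- iteration 3/4 --
  FD 9: (9,-9) -> (0,-9) [heading=180, draw]
  RT 90: heading 180 -> 90
  -- iteration 4/4 --
  FD 9: (0,-9) -> (0,0) [heading=90, draw]
  RT 90: heading 90 -> 0
]
Final: pos=(0,0), heading=0, 4 segment(s) drawn

Start position: (0, 0)
Final position: (0, 0)
Distance = 0; < 1e-6 -> CLOSED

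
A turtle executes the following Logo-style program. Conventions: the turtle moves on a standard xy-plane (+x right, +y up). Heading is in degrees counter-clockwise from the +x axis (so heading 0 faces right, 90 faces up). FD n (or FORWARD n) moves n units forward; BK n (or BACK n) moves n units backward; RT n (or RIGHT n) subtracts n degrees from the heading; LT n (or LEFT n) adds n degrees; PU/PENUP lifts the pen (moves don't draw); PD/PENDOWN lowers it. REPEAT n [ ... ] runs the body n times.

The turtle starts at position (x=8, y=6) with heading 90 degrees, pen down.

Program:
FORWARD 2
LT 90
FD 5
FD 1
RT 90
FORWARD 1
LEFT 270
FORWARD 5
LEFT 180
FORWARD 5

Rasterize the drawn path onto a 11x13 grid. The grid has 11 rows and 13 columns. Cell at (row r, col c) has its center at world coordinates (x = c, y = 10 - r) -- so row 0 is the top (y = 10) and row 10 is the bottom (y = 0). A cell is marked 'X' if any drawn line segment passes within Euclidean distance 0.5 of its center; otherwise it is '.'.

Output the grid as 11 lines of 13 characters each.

Segment 0: (8,6) -> (8,8)
Segment 1: (8,8) -> (3,8)
Segment 2: (3,8) -> (2,8)
Segment 3: (2,8) -> (2,9)
Segment 4: (2,9) -> (7,9)
Segment 5: (7,9) -> (2,9)

Answer: .............
..XXXXXX.....
..XXXXXXX....
........X....
........X....
.............
.............
.............
.............
.............
.............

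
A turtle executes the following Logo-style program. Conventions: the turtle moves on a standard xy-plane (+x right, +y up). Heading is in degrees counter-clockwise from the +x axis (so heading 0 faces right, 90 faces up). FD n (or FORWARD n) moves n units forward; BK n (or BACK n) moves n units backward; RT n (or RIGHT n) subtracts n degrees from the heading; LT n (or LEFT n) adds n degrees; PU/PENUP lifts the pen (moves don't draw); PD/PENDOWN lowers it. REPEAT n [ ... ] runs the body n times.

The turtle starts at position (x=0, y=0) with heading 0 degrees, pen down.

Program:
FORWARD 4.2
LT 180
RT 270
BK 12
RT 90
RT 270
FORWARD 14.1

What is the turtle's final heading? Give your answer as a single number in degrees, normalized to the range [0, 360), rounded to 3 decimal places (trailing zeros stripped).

Executing turtle program step by step:
Start: pos=(0,0), heading=0, pen down
FD 4.2: (0,0) -> (4.2,0) [heading=0, draw]
LT 180: heading 0 -> 180
RT 270: heading 180 -> 270
BK 12: (4.2,0) -> (4.2,12) [heading=270, draw]
RT 90: heading 270 -> 180
RT 270: heading 180 -> 270
FD 14.1: (4.2,12) -> (4.2,-2.1) [heading=270, draw]
Final: pos=(4.2,-2.1), heading=270, 3 segment(s) drawn

Answer: 270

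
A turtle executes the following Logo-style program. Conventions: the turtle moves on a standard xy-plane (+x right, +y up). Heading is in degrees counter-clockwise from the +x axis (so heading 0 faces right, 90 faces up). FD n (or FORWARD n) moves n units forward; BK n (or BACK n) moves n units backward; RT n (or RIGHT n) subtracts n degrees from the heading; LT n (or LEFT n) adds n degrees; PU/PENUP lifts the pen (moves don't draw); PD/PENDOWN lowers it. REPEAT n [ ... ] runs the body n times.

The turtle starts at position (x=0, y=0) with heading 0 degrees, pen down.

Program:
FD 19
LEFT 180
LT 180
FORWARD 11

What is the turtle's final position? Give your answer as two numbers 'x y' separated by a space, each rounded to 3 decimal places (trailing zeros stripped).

Answer: 30 0

Derivation:
Executing turtle program step by step:
Start: pos=(0,0), heading=0, pen down
FD 19: (0,0) -> (19,0) [heading=0, draw]
LT 180: heading 0 -> 180
LT 180: heading 180 -> 0
FD 11: (19,0) -> (30,0) [heading=0, draw]
Final: pos=(30,0), heading=0, 2 segment(s) drawn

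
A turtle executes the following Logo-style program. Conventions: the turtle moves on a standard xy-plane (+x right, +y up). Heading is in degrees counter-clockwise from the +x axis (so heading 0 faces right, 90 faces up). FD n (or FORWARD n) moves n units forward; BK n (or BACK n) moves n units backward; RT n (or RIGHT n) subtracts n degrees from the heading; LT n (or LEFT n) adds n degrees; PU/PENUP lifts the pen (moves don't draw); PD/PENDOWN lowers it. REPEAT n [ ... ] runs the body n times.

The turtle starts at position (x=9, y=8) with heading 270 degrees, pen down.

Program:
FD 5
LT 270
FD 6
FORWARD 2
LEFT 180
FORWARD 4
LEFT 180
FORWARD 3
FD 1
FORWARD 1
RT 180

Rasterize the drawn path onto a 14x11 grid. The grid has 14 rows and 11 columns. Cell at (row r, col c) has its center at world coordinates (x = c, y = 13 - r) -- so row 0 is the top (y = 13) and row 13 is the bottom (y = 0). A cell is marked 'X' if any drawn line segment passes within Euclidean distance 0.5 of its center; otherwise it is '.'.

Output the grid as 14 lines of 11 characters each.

Answer: ...........
...........
...........
...........
...........
.........X.
.........X.
.........X.
.........X.
.........X.
XXXXXXXXXX.
...........
...........
...........

Derivation:
Segment 0: (9,8) -> (9,3)
Segment 1: (9,3) -> (3,3)
Segment 2: (3,3) -> (1,3)
Segment 3: (1,3) -> (5,3)
Segment 4: (5,3) -> (2,3)
Segment 5: (2,3) -> (1,3)
Segment 6: (1,3) -> (-0,3)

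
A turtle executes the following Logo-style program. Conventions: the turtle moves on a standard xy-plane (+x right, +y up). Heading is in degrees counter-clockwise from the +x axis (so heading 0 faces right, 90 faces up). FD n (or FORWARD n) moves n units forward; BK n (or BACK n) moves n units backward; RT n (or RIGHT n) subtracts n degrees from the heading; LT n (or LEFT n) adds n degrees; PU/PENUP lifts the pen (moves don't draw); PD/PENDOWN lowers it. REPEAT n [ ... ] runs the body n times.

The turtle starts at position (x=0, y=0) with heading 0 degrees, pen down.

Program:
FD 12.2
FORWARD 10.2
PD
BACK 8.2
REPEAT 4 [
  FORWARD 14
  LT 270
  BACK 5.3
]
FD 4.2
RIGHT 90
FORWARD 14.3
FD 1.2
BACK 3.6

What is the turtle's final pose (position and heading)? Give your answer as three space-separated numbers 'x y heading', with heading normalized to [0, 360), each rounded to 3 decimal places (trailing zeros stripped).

Executing turtle program step by step:
Start: pos=(0,0), heading=0, pen down
FD 12.2: (0,0) -> (12.2,0) [heading=0, draw]
FD 10.2: (12.2,0) -> (22.4,0) [heading=0, draw]
PD: pen down
BK 8.2: (22.4,0) -> (14.2,0) [heading=0, draw]
REPEAT 4 [
  -- iteration 1/4 --
  FD 14: (14.2,0) -> (28.2,0) [heading=0, draw]
  LT 270: heading 0 -> 270
  BK 5.3: (28.2,0) -> (28.2,5.3) [heading=270, draw]
  -- iteration 2/4 --
  FD 14: (28.2,5.3) -> (28.2,-8.7) [heading=270, draw]
  LT 270: heading 270 -> 180
  BK 5.3: (28.2,-8.7) -> (33.5,-8.7) [heading=180, draw]
  -- iteration 3/4 --
  FD 14: (33.5,-8.7) -> (19.5,-8.7) [heading=180, draw]
  LT 270: heading 180 -> 90
  BK 5.3: (19.5,-8.7) -> (19.5,-14) [heading=90, draw]
  -- iteration 4/4 --
  FD 14: (19.5,-14) -> (19.5,0) [heading=90, draw]
  LT 270: heading 90 -> 0
  BK 5.3: (19.5,0) -> (14.2,0) [heading=0, draw]
]
FD 4.2: (14.2,0) -> (18.4,0) [heading=0, draw]
RT 90: heading 0 -> 270
FD 14.3: (18.4,0) -> (18.4,-14.3) [heading=270, draw]
FD 1.2: (18.4,-14.3) -> (18.4,-15.5) [heading=270, draw]
BK 3.6: (18.4,-15.5) -> (18.4,-11.9) [heading=270, draw]
Final: pos=(18.4,-11.9), heading=270, 15 segment(s) drawn

Answer: 18.4 -11.9 270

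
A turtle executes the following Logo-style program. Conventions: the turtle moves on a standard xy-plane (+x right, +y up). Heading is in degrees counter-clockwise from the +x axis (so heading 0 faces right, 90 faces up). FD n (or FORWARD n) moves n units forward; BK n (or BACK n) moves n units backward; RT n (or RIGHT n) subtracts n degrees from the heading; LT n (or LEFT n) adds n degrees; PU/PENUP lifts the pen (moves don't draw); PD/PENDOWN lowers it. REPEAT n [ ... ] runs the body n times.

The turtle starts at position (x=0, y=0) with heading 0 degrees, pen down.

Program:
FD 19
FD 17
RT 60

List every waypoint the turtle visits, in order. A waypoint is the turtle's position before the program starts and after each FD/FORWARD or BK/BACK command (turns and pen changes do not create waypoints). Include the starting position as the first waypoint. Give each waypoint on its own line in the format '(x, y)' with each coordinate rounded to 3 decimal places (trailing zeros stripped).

Answer: (0, 0)
(19, 0)
(36, 0)

Derivation:
Executing turtle program step by step:
Start: pos=(0,0), heading=0, pen down
FD 19: (0,0) -> (19,0) [heading=0, draw]
FD 17: (19,0) -> (36,0) [heading=0, draw]
RT 60: heading 0 -> 300
Final: pos=(36,0), heading=300, 2 segment(s) drawn
Waypoints (3 total):
(0, 0)
(19, 0)
(36, 0)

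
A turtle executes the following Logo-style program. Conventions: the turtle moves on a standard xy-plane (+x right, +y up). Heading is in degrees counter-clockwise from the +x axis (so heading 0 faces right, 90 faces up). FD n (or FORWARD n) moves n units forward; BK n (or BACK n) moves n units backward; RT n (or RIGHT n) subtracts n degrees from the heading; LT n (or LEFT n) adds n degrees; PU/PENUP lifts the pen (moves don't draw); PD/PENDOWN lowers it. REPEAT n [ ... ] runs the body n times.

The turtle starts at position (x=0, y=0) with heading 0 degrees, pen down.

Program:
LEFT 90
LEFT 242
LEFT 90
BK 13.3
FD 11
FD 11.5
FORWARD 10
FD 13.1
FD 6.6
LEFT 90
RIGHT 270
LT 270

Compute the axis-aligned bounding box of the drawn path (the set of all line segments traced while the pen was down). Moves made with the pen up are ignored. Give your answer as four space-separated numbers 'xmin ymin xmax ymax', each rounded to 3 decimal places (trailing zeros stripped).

Executing turtle program step by step:
Start: pos=(0,0), heading=0, pen down
LT 90: heading 0 -> 90
LT 242: heading 90 -> 332
LT 90: heading 332 -> 62
BK 13.3: (0,0) -> (-6.244,-11.743) [heading=62, draw]
FD 11: (-6.244,-11.743) -> (-1.08,-2.031) [heading=62, draw]
FD 11.5: (-1.08,-2.031) -> (4.319,8.123) [heading=62, draw]
FD 10: (4.319,8.123) -> (9.014,16.953) [heading=62, draw]
FD 13.1: (9.014,16.953) -> (15.164,28.519) [heading=62, draw]
FD 6.6: (15.164,28.519) -> (18.262,34.347) [heading=62, draw]
LT 90: heading 62 -> 152
RT 270: heading 152 -> 242
LT 270: heading 242 -> 152
Final: pos=(18.262,34.347), heading=152, 6 segment(s) drawn

Segment endpoints: x in {-6.244, -1.08, 0, 4.319, 9.014, 15.164, 18.262}, y in {-11.743, -2.031, 0, 8.123, 16.953, 28.519, 34.347}
xmin=-6.244, ymin=-11.743, xmax=18.262, ymax=34.347

Answer: -6.244 -11.743 18.262 34.347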